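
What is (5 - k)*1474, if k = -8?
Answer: 19162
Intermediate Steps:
(5 - k)*1474 = (5 - 1*(-8))*1474 = (5 + 8)*1474 = 13*1474 = 19162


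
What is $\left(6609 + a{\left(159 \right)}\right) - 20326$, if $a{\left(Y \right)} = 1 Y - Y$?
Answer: $-13717$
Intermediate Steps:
$a{\left(Y \right)} = 0$ ($a{\left(Y \right)} = Y - Y = 0$)
$\left(6609 + a{\left(159 \right)}\right) - 20326 = \left(6609 + 0\right) - 20326 = 6609 - 20326 = -13717$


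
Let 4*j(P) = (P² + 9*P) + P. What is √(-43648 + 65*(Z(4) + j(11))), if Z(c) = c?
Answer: I*√158537/2 ≈ 199.08*I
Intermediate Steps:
j(P) = P²/4 + 5*P/2 (j(P) = ((P² + 9*P) + P)/4 = (P² + 10*P)/4 = P²/4 + 5*P/2)
√(-43648 + 65*(Z(4) + j(11))) = √(-43648 + 65*(4 + (¼)*11*(10 + 11))) = √(-43648 + 65*(4 + (¼)*11*21)) = √(-43648 + 65*(4 + 231/4)) = √(-43648 + 65*(247/4)) = √(-43648 + 16055/4) = √(-158537/4) = I*√158537/2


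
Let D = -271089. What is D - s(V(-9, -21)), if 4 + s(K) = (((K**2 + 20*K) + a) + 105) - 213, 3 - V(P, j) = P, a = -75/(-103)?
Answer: -27950258/103 ≈ -2.7136e+5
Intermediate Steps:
a = 75/103 (a = -75*(-1/103) = 75/103 ≈ 0.72816)
V(P, j) = 3 - P
s(K) = -11461/103 + K**2 + 20*K (s(K) = -4 + ((((K**2 + 20*K) + 75/103) + 105) - 213) = -4 + (((75/103 + K**2 + 20*K) + 105) - 213) = -4 + ((10890/103 + K**2 + 20*K) - 213) = -4 + (-11049/103 + K**2 + 20*K) = -11461/103 + K**2 + 20*K)
D - s(V(-9, -21)) = -271089 - (-11461/103 + (3 - 1*(-9))**2 + 20*(3 - 1*(-9))) = -271089 - (-11461/103 + (3 + 9)**2 + 20*(3 + 9)) = -271089 - (-11461/103 + 12**2 + 20*12) = -271089 - (-11461/103 + 144 + 240) = -271089 - 1*28091/103 = -271089 - 28091/103 = -27950258/103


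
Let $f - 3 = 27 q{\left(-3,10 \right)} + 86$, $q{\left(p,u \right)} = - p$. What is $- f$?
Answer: $-170$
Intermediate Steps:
$f = 170$ ($f = 3 + \left(27 \left(\left(-1\right) \left(-3\right)\right) + 86\right) = 3 + \left(27 \cdot 3 + 86\right) = 3 + \left(81 + 86\right) = 3 + 167 = 170$)
$- f = \left(-1\right) 170 = -170$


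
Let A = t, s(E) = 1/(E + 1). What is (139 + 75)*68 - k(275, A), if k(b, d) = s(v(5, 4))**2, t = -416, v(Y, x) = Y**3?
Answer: 231027551/15876 ≈ 14552.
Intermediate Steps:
s(E) = 1/(1 + E)
A = -416
k(b, d) = 1/15876 (k(b, d) = (1/(1 + 5**3))**2 = (1/(1 + 125))**2 = (1/126)**2 = 1/15876)
(139 + 75)*68 - k(275, A) = (139 + 75)*68 - 1*1/15876 = 214*68 - 1/15876 = 14552 - 1/15876 = 231027551/15876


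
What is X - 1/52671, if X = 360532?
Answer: 18989580971/52671 ≈ 3.6053e+5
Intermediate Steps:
X - 1/52671 = 360532 - 1/52671 = 18989580971/52671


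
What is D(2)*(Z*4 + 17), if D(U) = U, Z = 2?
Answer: 50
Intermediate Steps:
D(2)*(Z*4 + 17) = 2*(2*4 + 17) = 2*(8 + 17) = 2*25 = 50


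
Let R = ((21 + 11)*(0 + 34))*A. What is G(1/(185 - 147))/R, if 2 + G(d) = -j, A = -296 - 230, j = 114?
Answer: 29/143072 ≈ 0.00020270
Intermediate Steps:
A = -526
G(d) = -116 (G(d) = -2 - 1*114 = -2 - 114 = -116)
R = -572288 (R = ((21 + 11)*(0 + 34))*(-526) = (32*34)*(-526) = 1088*(-526) = -572288)
G(1/(185 - 147))/R = -116/(-572288) = -116*(-1/572288) = 29/143072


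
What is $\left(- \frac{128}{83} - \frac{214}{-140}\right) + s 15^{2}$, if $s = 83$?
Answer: $\frac{108501671}{5810} \approx 18675.0$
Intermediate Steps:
$\left(- \frac{128}{83} - \frac{214}{-140}\right) + s 15^{2} = \left(- \frac{128}{83} - \frac{214}{-140}\right) + 83 \cdot 15^{2} = \left(\left(-128\right) \frac{1}{83} - - \frac{107}{70}\right) + 83 \cdot 225 = \left(- \frac{128}{83} + \frac{107}{70}\right) + 18675 = - \frac{79}{5810} + 18675 = \frac{108501671}{5810}$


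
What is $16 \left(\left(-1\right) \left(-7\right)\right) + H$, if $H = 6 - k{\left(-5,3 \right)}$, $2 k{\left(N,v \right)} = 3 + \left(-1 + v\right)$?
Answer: $\frac{231}{2} \approx 115.5$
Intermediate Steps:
$k{\left(N,v \right)} = 1 + \frac{v}{2}$ ($k{\left(N,v \right)} = \frac{3 + \left(-1 + v\right)}{2} = \frac{2 + v}{2} = 1 + \frac{v}{2}$)
$H = \frac{7}{2}$ ($H = 6 - \left(1 + \frac{1}{2} \cdot 3\right) = 6 - \left(1 + \frac{3}{2}\right) = 6 - \frac{5}{2} = \frac{7}{2} \approx 3.5$)
$16 \left(\left(-1\right) \left(-7\right)\right) + H = 16 \left(\left(-1\right) \left(-7\right)\right) + \frac{7}{2} = 16 \cdot 7 + \frac{7}{2} = 112 + \frac{7}{2} = \frac{231}{2}$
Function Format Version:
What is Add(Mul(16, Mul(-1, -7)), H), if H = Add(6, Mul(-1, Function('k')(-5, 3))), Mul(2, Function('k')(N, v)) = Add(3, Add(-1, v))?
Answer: Rational(231, 2) ≈ 115.50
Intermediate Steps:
Function('k')(N, v) = Add(1, Mul(Rational(1, 2), v)) (Function('k')(N, v) = Mul(Rational(1, 2), Add(3, Add(-1, v))) = Mul(Rational(1, 2), Add(2, v)) = Add(1, Mul(Rational(1, 2), v)))
H = Rational(7, 2) (H = Add(6, Mul(-1, Add(1, Mul(Rational(1, 2), 3)))) = Add(6, Mul(-1, Add(1, Rational(3, 2)))) = Add(6, Mul(-1, Rational(5, 2))) = Add(6, Rational(-5, 2)) = Rational(7, 2) ≈ 3.5000)
Add(Mul(16, Mul(-1, -7)), H) = Add(Mul(16, Mul(-1, -7)), Rational(7, 2)) = Add(Mul(16, 7), Rational(7, 2)) = Add(112, Rational(7, 2)) = Rational(231, 2)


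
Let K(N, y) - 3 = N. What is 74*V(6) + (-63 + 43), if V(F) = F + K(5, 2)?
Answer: 1016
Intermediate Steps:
K(N, y) = 3 + N
V(F) = 8 + F (V(F) = F + (3 + 5) = F + 8 = 8 + F)
74*V(6) + (-63 + 43) = 74*(8 + 6) + (-63 + 43) = 74*14 - 20 = 1036 - 20 = 1016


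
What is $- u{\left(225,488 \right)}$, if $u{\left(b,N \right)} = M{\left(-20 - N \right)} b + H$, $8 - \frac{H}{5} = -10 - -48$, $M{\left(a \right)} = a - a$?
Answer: $150$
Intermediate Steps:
$M{\left(a \right)} = 0$
$H = -150$ ($H = 40 - 5 \left(-10 - -48\right) = 40 - 5 \left(-10 + 48\right) = 40 - 190 = -150$)
$u{\left(b,N \right)} = -150$ ($u{\left(b,N \right)} = 0 b - 150 = 0 - 150 = -150$)
$- u{\left(225,488 \right)} = \left(-1\right) \left(-150\right) = 150$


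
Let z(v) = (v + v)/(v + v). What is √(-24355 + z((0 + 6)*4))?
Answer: 3*I*√2706 ≈ 156.06*I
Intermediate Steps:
z(v) = 1 (z(v) = (2*v)/((2*v)) = (2*v)*(1/(2*v)) = 1)
√(-24355 + z((0 + 6)*4)) = √(-24355 + 1) = √(-24354) = 3*I*√2706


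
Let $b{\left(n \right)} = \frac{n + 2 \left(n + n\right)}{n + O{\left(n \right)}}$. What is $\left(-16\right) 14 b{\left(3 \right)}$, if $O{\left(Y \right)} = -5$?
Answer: $1680$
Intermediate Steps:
$b{\left(n \right)} = \frac{5 n}{-5 + n}$ ($b{\left(n \right)} = \frac{n + 2 \left(n + n\right)}{n - 5} = \frac{n + 2 \cdot 2 n}{-5 + n} = \frac{n + 4 n}{-5 + n} = \frac{5 n}{-5 + n}$)
$\left(-16\right) 14 b{\left(3 \right)} = \left(-16\right) 14 \cdot 5 \cdot 3 \frac{1}{-5 + 3} = - 224 \cdot 5 \cdot 3 \frac{1}{-2} = - 224 \cdot 5 \cdot 3 \left(- \frac{1}{2}\right) = \left(-224\right) \left(- \frac{15}{2}\right) = 1680$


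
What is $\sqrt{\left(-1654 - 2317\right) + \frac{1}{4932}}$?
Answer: $\frac{i \sqrt{2683141027}}{822} \approx 63.016 i$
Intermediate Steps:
$\sqrt{\left(-1654 - 2317\right) + \frac{1}{4932}} = \sqrt{-3971 + \frac{1}{4932}} = \sqrt{- \frac{19584971}{4932}} = \frac{i \sqrt{2683141027}}{822}$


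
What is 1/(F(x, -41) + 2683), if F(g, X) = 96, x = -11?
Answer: 1/2779 ≈ 0.00035984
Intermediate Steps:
1/(F(x, -41) + 2683) = 1/(96 + 2683) = 1/2779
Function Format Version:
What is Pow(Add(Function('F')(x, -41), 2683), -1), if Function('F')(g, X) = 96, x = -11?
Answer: Rational(1, 2779) ≈ 0.00035984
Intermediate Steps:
Pow(Add(Function('F')(x, -41), 2683), -1) = Pow(Add(96, 2683), -1) = Pow(2779, -1) = Rational(1, 2779)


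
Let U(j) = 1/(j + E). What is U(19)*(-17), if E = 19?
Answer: -17/38 ≈ -0.44737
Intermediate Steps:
U(j) = 1/(19 + j) (U(j) = 1/(j + 19) = 1/(19 + j))
U(19)*(-17) = -17/(19 + 19) = -17/38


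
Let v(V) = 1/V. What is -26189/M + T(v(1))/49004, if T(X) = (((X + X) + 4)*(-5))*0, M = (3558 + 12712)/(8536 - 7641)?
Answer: -4687831/3254 ≈ -1440.6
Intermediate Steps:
M = 3254/179 (M = 16270/895 = 16270*(1/895) = 3254/179 ≈ 18.179)
T(X) = 0 (T(X) = ((2*X + 4)*(-5))*0 = ((4 + 2*X)*(-5))*0 = (-20 - 10*X)*0 = 0)
-26189/M + T(v(1))/49004 = -26189/3254/179 + 0/49004 = -26189*179/3254 + 0*(1/49004) = -4687831/3254 + 0 = -4687831/3254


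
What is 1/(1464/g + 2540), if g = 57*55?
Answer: 1045/2654788 ≈ 0.00039363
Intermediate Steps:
g = 3135
1/(1464/g + 2540) = 1/(1464/3135 + 2540) = 1/(1464*(1/3135) + 2540) = 1/(488/1045 + 2540) = 1/(2654788/1045) = 1045/2654788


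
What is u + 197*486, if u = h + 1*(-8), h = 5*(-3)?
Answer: 95719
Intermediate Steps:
h = -15
u = -23 (u = -15 + 1*(-8) = -15 - 8 = -23)
u + 197*486 = -23 + 197*486 = -23 + 95742 = 95719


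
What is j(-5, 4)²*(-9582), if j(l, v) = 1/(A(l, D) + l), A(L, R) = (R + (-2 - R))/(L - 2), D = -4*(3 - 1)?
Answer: -156506/363 ≈ -431.15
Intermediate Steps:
D = -8 (D = -4*2 = -8)
A(L, R) = -2/(-2 + L)
j(l, v) = 1/(l - 2/(-2 + l)) (j(l, v) = 1/(-2/(-2 + l) + l) = 1/(l - 2/(-2 + l)))
j(-5, 4)²*(-9582) = ((-2 - 5)/(-2 - 5*(-2 - 5)))²*(-9582) = (-7/(-2 - 5*(-7)))²*(-9582) = (-7/(-2 + 35))²*(-9582) = (-7/33)²*(-9582) = (49/1089)*(-9582) = -156506/363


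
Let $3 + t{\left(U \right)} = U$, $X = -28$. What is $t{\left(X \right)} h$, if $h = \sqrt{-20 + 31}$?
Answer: $- 31 \sqrt{11} \approx -102.82$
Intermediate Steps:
$t{\left(U \right)} = -3 + U$
$h = \sqrt{11} \approx 3.3166$
$t{\left(X \right)} h = \left(-3 - 28\right) \sqrt{11} = - 31 \sqrt{11}$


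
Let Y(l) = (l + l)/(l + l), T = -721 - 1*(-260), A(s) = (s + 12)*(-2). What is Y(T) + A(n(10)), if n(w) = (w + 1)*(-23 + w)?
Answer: 263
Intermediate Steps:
n(w) = (1 + w)*(-23 + w)
A(s) = -24 - 2*s (A(s) = (12 + s)*(-2) = -24 - 2*s)
T = -461 (T = -721 + 260 = -461)
Y(l) = 1 (Y(l) = (2*l)/((2*l)) = (2*l)*(1/(2*l)) = 1)
Y(T) + A(n(10)) = 1 + (-24 - 2*(-23 + 10**2 - 22*10)) = 1 + (-24 - 2*(-23 + 100 - 220)) = 1 + (-24 - 2*(-143)) = 1 + (-24 + 286) = 1 + 262 = 263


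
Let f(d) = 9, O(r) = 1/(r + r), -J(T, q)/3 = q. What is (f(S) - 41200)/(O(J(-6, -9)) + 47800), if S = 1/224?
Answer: -2224314/2581201 ≈ -0.86174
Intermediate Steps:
J(T, q) = -3*q
O(r) = 1/(2*r)
S = 1/224 ≈ 0.0044643
(f(S) - 41200)/(O(J(-6, -9)) + 47800) = (9 - 41200)/(1/(2*((-3*(-9)))) + 47800) = -41191/((½)/27 + 47800) = -41191/((½)*(1/27) + 47800) = -41191/(1/54 + 47800) = -41191/2581201/54 = -41191*54/2581201 = -2224314/2581201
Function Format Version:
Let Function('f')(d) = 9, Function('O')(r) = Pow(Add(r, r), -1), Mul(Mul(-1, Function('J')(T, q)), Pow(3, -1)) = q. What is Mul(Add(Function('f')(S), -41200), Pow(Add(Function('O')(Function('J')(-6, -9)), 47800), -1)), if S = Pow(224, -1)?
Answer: Rational(-2224314, 2581201) ≈ -0.86174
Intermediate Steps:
Function('J')(T, q) = Mul(-3, q)
Function('O')(r) = Mul(Rational(1, 2), Pow(r, -1)) (Function('O')(r) = Pow(Mul(2, r), -1) = Mul(Rational(1, 2), Pow(r, -1)))
S = Rational(1, 224) ≈ 0.0044643
Mul(Add(Function('f')(S), -41200), Pow(Add(Function('O')(Function('J')(-6, -9)), 47800), -1)) = Mul(Add(9, -41200), Pow(Add(Mul(Rational(1, 2), Pow(Mul(-3, -9), -1)), 47800), -1)) = Mul(-41191, Pow(Add(Mul(Rational(1, 2), Pow(27, -1)), 47800), -1)) = Mul(-41191, Pow(Add(Mul(Rational(1, 2), Rational(1, 27)), 47800), -1)) = Mul(-41191, Pow(Add(Rational(1, 54), 47800), -1)) = Mul(-41191, Pow(Rational(2581201, 54), -1)) = Mul(-41191, Rational(54, 2581201)) = Rational(-2224314, 2581201)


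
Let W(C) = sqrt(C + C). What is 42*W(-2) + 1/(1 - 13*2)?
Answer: -1/25 + 84*I ≈ -0.04 + 84.0*I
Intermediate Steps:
W(C) = sqrt(2)*sqrt(C) (W(C) = sqrt(2*C) = sqrt(2)*sqrt(C))
42*W(-2) + 1/(1 - 13*2) = 42*(sqrt(2)*sqrt(-2)) + 1/(1 - 13*2) = 42*(sqrt(2)*(I*sqrt(2))) + 1/(1 - 26) = 42*(2*I) + 1/(-25) = 84*I - 1/25 = -1/25 + 84*I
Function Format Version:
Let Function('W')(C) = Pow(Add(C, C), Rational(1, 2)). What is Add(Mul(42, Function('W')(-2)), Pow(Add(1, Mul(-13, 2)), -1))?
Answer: Add(Rational(-1, 25), Mul(84, I)) ≈ Add(-0.040000, Mul(84.000, I))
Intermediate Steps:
Function('W')(C) = Mul(Pow(2, Rational(1, 2)), Pow(C, Rational(1, 2))) (Function('W')(C) = Pow(Mul(2, C), Rational(1, 2)) = Mul(Pow(2, Rational(1, 2)), Pow(C, Rational(1, 2))))
Add(Mul(42, Function('W')(-2)), Pow(Add(1, Mul(-13, 2)), -1)) = Add(Mul(42, Mul(Pow(2, Rational(1, 2)), Pow(-2, Rational(1, 2)))), Pow(Add(1, Mul(-13, 2)), -1)) = Add(Mul(42, Mul(Pow(2, Rational(1, 2)), Mul(I, Pow(2, Rational(1, 2))))), Pow(Add(1, -26), -1)) = Add(Mul(42, Mul(2, I)), Pow(-25, -1)) = Add(Mul(84, I), Rational(-1, 25)) = Add(Rational(-1, 25), Mul(84, I))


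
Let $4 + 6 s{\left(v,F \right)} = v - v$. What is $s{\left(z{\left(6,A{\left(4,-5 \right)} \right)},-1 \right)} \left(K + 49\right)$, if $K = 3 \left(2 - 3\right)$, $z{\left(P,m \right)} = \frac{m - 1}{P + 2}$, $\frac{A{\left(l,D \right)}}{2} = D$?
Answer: $- \frac{92}{3} \approx -30.667$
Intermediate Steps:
$A{\left(l,D \right)} = 2 D$
$z{\left(P,m \right)} = \frac{-1 + m}{2 + P}$
$s{\left(v,F \right)} = - \frac{2}{3}$ ($s{\left(v,F \right)} = - \frac{2}{3} + \frac{v - v}{6} = - \frac{2}{3} + \frac{1}{6} \cdot 0 = - \frac{2}{3} + 0 = - \frac{2}{3}$)
$K = -3$ ($K = 3 \left(-1\right) = -3$)
$s{\left(z{\left(6,A{\left(4,-5 \right)} \right)},-1 \right)} \left(K + 49\right) = - \frac{2 \left(-3 + 49\right)}{3} = \left(- \frac{2}{3}\right) 46 = - \frac{92}{3}$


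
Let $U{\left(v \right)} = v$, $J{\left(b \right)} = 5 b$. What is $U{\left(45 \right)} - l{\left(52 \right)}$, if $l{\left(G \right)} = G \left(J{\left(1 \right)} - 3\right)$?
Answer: $-59$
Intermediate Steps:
$l{\left(G \right)} = 2 G$ ($l{\left(G \right)} = G \left(5 \cdot 1 - 3\right) = G \left(5 - 3\right) = G 2 = 2 G$)
$U{\left(45 \right)} - l{\left(52 \right)} = 45 - 2 \cdot 52 = 45 - 104 = -59$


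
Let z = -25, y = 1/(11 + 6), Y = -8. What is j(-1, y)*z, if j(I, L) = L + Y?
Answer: 3375/17 ≈ 198.53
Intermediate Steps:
y = 1/17 ≈ 0.058824
j(I, L) = -8 + L (j(I, L) = L - 8 = -8 + L)
j(-1, y)*z = (-8 + 1/17)*(-25) = -135/17*(-25) = 3375/17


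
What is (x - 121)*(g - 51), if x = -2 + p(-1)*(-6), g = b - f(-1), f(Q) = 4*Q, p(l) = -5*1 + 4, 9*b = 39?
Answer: 4992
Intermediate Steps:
b = 13/3 (b = (⅑)*39 = 13/3 ≈ 4.3333)
p(l) = -1 (p(l) = -5 + 4 = -1)
g = 25/3 (g = 13/3 - 4*(-1) = 13/3 - 1*(-4) = 13/3 + 4 = 25/3 ≈ 8.3333)
x = 4 (x = -2 - 1*(-6) = -2 + 6 = 4)
(x - 121)*(g - 51) = (4 - 121)*(25/3 - 51) = -117*(-128/3) = 4992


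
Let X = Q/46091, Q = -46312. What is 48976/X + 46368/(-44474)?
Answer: -6274728533350/128729993 ≈ -48743.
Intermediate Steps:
X = -46312/46091 ≈ -1.0048
48976/X + 46368/(-44474) = 48976/(-46312/46091) + 46368/(-44474) = 48976*(-46091/46312) + 46368*(-1/44474) = -282169102/5789 - 23184/22237 = -6274728533350/128729993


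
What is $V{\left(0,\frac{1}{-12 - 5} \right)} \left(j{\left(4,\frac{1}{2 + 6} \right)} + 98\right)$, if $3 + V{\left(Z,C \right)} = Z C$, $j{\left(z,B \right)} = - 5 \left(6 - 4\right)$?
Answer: $-264$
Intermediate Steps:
$j{\left(z,B \right)} = -10$ ($j{\left(z,B \right)} = \left(-5\right) 2 = -10$)
$V{\left(Z,C \right)} = -3 + C Z$ ($V{\left(Z,C \right)} = -3 + Z C = -3 + C Z$)
$V{\left(0,\frac{1}{-12 - 5} \right)} \left(j{\left(4,\frac{1}{2 + 6} \right)} + 98\right) = \left(-3 + \frac{1}{-12 - 5} \cdot 0\right) \left(-10 + 98\right) = \left(-3 + \frac{1}{-17} \cdot 0\right) 88 = \left(-3 - 0\right) 88 = \left(-3 + 0\right) 88 = \left(-3\right) 88 = -264$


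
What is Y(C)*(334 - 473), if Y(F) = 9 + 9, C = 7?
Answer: -2502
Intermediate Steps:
Y(F) = 18
Y(C)*(334 - 473) = 18*(334 - 473) = 18*(-139) = -2502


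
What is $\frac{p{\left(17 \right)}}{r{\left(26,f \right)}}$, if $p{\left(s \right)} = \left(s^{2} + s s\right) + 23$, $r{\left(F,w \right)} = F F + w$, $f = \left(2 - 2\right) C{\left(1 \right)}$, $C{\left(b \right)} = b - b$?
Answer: $\frac{601}{676} \approx 0.88905$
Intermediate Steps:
$C{\left(b \right)} = 0$
$f = 0$ ($f = \left(2 - 2\right) 0 = 0 \cdot 0 = 0$)
$r{\left(F,w \right)} = w + F^{2}$ ($r{\left(F,w \right)} = F^{2} + w = w + F^{2}$)
$p{\left(s \right)} = 23 + 2 s^{2}$ ($p{\left(s \right)} = \left(s^{2} + s^{2}\right) + 23 = 2 s^{2} + 23 = 23 + 2 s^{2}$)
$\frac{p{\left(17 \right)}}{r{\left(26,f \right)}} = \frac{23 + 2 \cdot 17^{2}}{0 + 26^{2}} = \frac{23 + 2 \cdot 289}{0 + 676} = \frac{23 + 578}{676} = 601 \cdot \frac{1}{676} = \frac{601}{676}$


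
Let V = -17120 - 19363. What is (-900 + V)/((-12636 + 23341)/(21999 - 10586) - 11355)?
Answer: 426652179/129583910 ≈ 3.2925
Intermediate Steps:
V = -36483
(-900 + V)/((-12636 + 23341)/(21999 - 10586) - 11355) = (-900 - 36483)/((-12636 + 23341)/(21999 - 10586) - 11355) = -37383/(10705/11413 - 11355) = -37383/(-129583910/11413) = -37383*(-11413/129583910) = 426652179/129583910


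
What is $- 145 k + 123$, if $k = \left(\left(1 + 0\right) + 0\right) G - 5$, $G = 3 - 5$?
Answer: $1138$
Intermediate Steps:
$G = -2$ ($G = 3 - 5 = -2$)
$k = -7$ ($k = \left(\left(1 + 0\right) + 0\right) \left(-2\right) - 5 = \left(1 + 0\right) \left(-2\right) - 5 = 1 \left(-2\right) - 5 = -2 - 5 = -7$)
$- 145 k + 123 = \left(-145\right) \left(-7\right) + 123 = 1015 + 123 = 1138$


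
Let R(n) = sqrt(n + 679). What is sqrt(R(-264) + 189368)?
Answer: sqrt(189368 + sqrt(415)) ≈ 435.19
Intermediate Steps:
R(n) = sqrt(679 + n)
sqrt(R(-264) + 189368) = sqrt(sqrt(679 - 264) + 189368) = sqrt(sqrt(415) + 189368) = sqrt(189368 + sqrt(415))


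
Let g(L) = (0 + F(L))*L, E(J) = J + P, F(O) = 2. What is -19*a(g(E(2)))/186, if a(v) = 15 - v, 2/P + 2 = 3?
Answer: -133/186 ≈ -0.71505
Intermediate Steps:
P = 2 (P = 2/(-2 + 3) = 2/1 = 2*1 = 2)
E(J) = 2 + J (E(J) = J + 2 = 2 + J)
g(L) = 2*L (g(L) = (0 + 2)*L = 2*L)
-19*a(g(E(2)))/186 = -19*(15 - 2*(2 + 2))/186 = -19*(15 - 2*4)/186 = -19*(15 - 1*8)/186 = -19*(15 - 8)/186 = -133/186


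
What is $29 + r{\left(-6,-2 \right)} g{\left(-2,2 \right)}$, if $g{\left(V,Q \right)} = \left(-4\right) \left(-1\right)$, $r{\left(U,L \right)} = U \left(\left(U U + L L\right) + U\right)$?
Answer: $-787$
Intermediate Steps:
$r{\left(U,L \right)} = U \left(U + L^{2} + U^{2}\right)$ ($r{\left(U,L \right)} = U \left(\left(U^{2} + L^{2}\right) + U\right) = U \left(\left(L^{2} + U^{2}\right) + U\right) = U \left(U + L^{2} + U^{2}\right)$)
$g{\left(V,Q \right)} = 4$
$29 + r{\left(-6,-2 \right)} g{\left(-2,2 \right)} = 29 + - 6 \left(-6 + \left(-2\right)^{2} + \left(-6\right)^{2}\right) 4 = 29 + - 6 \left(-6 + 4 + 36\right) 4 = 29 + \left(-6\right) 34 \cdot 4 = 29 - 816 = -787$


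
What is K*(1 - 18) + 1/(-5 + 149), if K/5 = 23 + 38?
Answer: -746639/144 ≈ -5185.0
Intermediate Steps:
K = 305 (K = 5*(23 + 38) = 5*61 = 305)
K*(1 - 18) + 1/(-5 + 149) = 305*(1 - 18) + 1/(-5 + 149) = 305*(-17) + 1/144 = -5185 + 1/144 = -746639/144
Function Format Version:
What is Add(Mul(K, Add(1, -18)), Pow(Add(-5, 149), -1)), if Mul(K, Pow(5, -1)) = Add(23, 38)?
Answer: Rational(-746639, 144) ≈ -5185.0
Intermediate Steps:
K = 305 (K = Mul(5, Add(23, 38)) = Mul(5, 61) = 305)
Add(Mul(K, Add(1, -18)), Pow(Add(-5, 149), -1)) = Add(Mul(305, Add(1, -18)), Pow(Add(-5, 149), -1)) = Add(Mul(305, -17), Pow(144, -1)) = Add(-5185, Rational(1, 144)) = Rational(-746639, 144)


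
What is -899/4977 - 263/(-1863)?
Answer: -40654/1030239 ≈ -0.039461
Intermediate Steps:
-899/4977 - 263/(-1863) = -899*1/4977 - 263*(-1/1863) = -899/4977 + 263/1863 = -40654/1030239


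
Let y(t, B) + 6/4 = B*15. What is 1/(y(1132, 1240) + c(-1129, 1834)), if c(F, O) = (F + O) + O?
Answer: 2/42275 ≈ 4.7309e-5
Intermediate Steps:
c(F, O) = F + 2*O
y(t, B) = -3/2 + 15*B (y(t, B) = -3/2 + B*15 = -3/2 + 15*B)
1/(y(1132, 1240) + c(-1129, 1834)) = 1/((-3/2 + 15*1240) + (-1129 + 2*1834)) = 1/((-3/2 + 18600) + (-1129 + 3668)) = 1/(37197/2 + 2539) = 1/(42275/2) = 2/42275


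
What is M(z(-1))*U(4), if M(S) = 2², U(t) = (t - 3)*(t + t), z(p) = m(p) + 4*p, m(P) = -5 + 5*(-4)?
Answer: 32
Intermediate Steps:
m(P) = -25 (m(P) = -5 - 20 = -25)
z(p) = -25 + 4*p
U(t) = 2*t*(-3 + t) (U(t) = (-3 + t)*(2*t) = 2*t*(-3 + t))
M(S) = 4
M(z(-1))*U(4) = 4*(2*4*(-3 + 4)) = 4*(2*4*1) = 4*8 = 32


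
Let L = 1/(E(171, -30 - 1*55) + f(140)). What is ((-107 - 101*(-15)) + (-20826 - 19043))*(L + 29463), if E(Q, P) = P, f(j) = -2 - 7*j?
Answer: -1209099226220/1067 ≈ -1.1332e+9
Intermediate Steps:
L = -1/1067 (L = 1/((-30 - 1*55) + (-2 - 7*140)) = 1/((-30 - 55) + (-2 - 980)) = 1/(-85 - 982) = 1/(-1067) = -1/1067 ≈ -0.00093721)
((-107 - 101*(-15)) + (-20826 - 19043))*(L + 29463) = ((-107 - 101*(-15)) + (-20826 - 19043))*(-1/1067 + 29463) = ((-107 + 1515) - 39869)*(31437020/1067) = (1408 - 39869)*(31437020/1067) = -38461*31437020/1067 = -1209099226220/1067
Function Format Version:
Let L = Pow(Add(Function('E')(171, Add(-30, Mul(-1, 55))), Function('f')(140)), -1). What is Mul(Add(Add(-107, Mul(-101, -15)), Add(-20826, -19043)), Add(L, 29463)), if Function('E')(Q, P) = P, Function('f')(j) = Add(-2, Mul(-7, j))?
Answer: Rational(-1209099226220, 1067) ≈ -1.1332e+9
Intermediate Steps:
L = Rational(-1, 1067) (L = Pow(Add(Add(-30, Mul(-1, 55)), Add(-2, Mul(-7, 140))), -1) = Pow(Add(Add(-30, -55), Add(-2, -980)), -1) = Pow(Add(-85, -982), -1) = Pow(-1067, -1) = Rational(-1, 1067) ≈ -0.00093721)
Mul(Add(Add(-107, Mul(-101, -15)), Add(-20826, -19043)), Add(L, 29463)) = Mul(Add(Add(-107, Mul(-101, -15)), Add(-20826, -19043)), Add(Rational(-1, 1067), 29463)) = Mul(Add(Add(-107, 1515), -39869), Rational(31437020, 1067)) = Mul(Add(1408, -39869), Rational(31437020, 1067)) = Mul(-38461, Rational(31437020, 1067)) = Rational(-1209099226220, 1067)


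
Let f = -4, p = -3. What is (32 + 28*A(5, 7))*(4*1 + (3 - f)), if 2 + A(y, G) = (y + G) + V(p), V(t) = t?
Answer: 2508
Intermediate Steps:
A(y, G) = -5 + G + y (A(y, G) = -2 + ((y + G) - 3) = -2 + ((G + y) - 3) = -2 + (-3 + G + y) = -5 + G + y)
(32 + 28*A(5, 7))*(4*1 + (3 - f)) = (32 + 28*(-5 + 7 + 5))*(4*1 + (3 - 1*(-4))) = (32 + 28*7)*(4 + (3 + 4)) = (32 + 196)*(4 + 7) = 228*11 = 2508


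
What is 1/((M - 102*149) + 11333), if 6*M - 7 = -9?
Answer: -3/11596 ≈ -0.00025871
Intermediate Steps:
M = -⅓ (M = 7/6 + (⅙)*(-9) = 7/6 - 3/2 = -⅓ ≈ -0.33333)
1/((M - 102*149) + 11333) = 1/((-⅓ - 102*149) + 11333) = 1/((-⅓ - 15198) + 11333) = 1/(-45595/3 + 11333) = 1/(-11596/3) = -3/11596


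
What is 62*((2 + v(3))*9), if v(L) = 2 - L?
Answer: 558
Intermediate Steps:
62*((2 + v(3))*9) = 62*((2 + (2 - 1*3))*9) = 62*((2 + (2 - 3))*9) = 62*((2 - 1)*9) = 62*(1*9) = 62*9 = 558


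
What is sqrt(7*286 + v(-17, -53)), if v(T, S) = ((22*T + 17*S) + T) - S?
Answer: sqrt(763) ≈ 27.622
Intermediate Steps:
v(T, S) = 16*S + 23*T (v(T, S) = ((17*S + 22*T) + T) - S = (17*S + 23*T) - S = 16*S + 23*T)
sqrt(7*286 + v(-17, -53)) = sqrt(7*286 + (16*(-53) + 23*(-17))) = sqrt(2002 + (-848 - 391)) = sqrt(2002 - 1239) = sqrt(763)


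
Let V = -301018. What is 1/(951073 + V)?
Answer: 1/650055 ≈ 1.5383e-6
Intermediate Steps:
1/(951073 + V) = 1/(951073 - 301018) = 1/650055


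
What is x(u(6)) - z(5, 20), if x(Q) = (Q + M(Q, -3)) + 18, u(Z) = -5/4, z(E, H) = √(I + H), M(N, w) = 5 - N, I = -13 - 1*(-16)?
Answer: 23 - √23 ≈ 18.204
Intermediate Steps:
I = 3 (I = -13 + 16 = 3)
z(E, H) = √(3 + H)
u(Z) = -5/4 (u(Z) = -5*¼ = -5/4)
x(Q) = 23 (x(Q) = (Q + (5 - Q)) + 18 = 5 + 18 = 23)
x(u(6)) - z(5, 20) = 23 - √(3 + 20) = 23 - √23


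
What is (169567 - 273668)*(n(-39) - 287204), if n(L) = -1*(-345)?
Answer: 29862308759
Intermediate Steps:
n(L) = 345
(169567 - 273668)*(n(-39) - 287204) = (169567 - 273668)*(345 - 287204) = -104101*(-286859) = 29862308759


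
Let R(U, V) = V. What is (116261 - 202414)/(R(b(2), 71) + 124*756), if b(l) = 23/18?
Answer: -86153/93815 ≈ -0.91833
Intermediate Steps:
b(l) = 23/18 (b(l) = 23*(1/18) = 23/18)
(116261 - 202414)/(R(b(2), 71) + 124*756) = (116261 - 202414)/(71 + 124*756) = -86153/(71 + 93744) = -86153/93815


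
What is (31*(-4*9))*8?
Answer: -8928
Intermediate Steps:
(31*(-4*9))*8 = (31*(-36))*8 = -1116*8 = -8928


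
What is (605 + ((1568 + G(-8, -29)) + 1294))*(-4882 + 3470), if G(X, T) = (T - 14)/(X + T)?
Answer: -181190664/37 ≈ -4.8970e+6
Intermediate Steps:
G(X, T) = (-14 + T)/(T + X)
(605 + ((1568 + G(-8, -29)) + 1294))*(-4882 + 3470) = (605 + ((1568 + (-14 - 29)/(-29 - 8)) + 1294))*(-4882 + 3470) = (605 + ((1568 - 43/(-37)) + 1294))*(-1412) = (605 + ((1568 - 1/37*(-43)) + 1294))*(-1412) = (605 + ((1568 + 43/37) + 1294))*(-1412) = (605 + (58059/37 + 1294))*(-1412) = (605 + 105937/37)*(-1412) = (128322/37)*(-1412) = -181190664/37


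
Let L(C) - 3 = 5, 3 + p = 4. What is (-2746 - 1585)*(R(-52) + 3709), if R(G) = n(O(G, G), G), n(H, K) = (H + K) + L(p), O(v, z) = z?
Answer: -15647903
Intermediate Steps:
p = 1 (p = -3 + 4 = 1)
L(C) = 8 (L(C) = 3 + 5 = 8)
n(H, K) = 8 + H + K (n(H, K) = (H + K) + 8 = 8 + H + K)
R(G) = 8 + 2*G (R(G) = 8 + G + G = 8 + 2*G)
(-2746 - 1585)*(R(-52) + 3709) = (-2746 - 1585)*((8 + 2*(-52)) + 3709) = -4331*((8 - 104) + 3709) = -4331*(-96 + 3709) = -4331*3613 = -15647903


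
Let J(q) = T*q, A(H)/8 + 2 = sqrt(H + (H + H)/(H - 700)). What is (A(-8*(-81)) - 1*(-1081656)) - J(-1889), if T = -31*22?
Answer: -206658 + 720*sqrt(13)/13 ≈ -2.0646e+5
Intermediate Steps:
T = -682
A(H) = -16 + 8*sqrt(H + 2*H/(-700 + H)) (A(H) = -16 + 8*sqrt(H + (H + H)/(H - 700)) = -16 + 8*sqrt(H + (2*H)/(-700 + H)) = -16 + 8*sqrt(H + 2*H/(-700 + H)))
J(q) = -682*q
(A(-8*(-81)) - 1*(-1081656)) - J(-1889) = ((-16 + 8*sqrt((-8*(-81))*(-698 - 8*(-81))/(-700 - 8*(-81)))) - 1*(-1081656)) - (-682)*(-1889) = ((-16 + 8*sqrt(648*(-698 + 648)/(-700 + 648))) + 1081656) - 1*1288298 = ((-16 + 8*sqrt(648*(-50)/(-52))) + 1081656) - 1288298 = ((-16 + 8*sqrt(648*(-1/52)*(-50))) + 1081656) - 1288298 = ((-16 + 8*sqrt(8100/13)) + 1081656) - 1288298 = ((-16 + 8*(90*sqrt(13)/13)) + 1081656) - 1288298 = ((-16 + 720*sqrt(13)/13) + 1081656) - 1288298 = (1081640 + 720*sqrt(13)/13) - 1288298 = -206658 + 720*sqrt(13)/13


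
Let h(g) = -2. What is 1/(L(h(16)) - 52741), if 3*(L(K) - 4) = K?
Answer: -3/158213 ≈ -1.8962e-5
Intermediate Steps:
L(K) = 4 + K/3
1/(L(h(16)) - 52741) = 1/((4 + (⅓)*(-2)) - 52741) = 1/((4 - ⅔) - 52741) = 1/(10/3 - 52741) = 1/(-158213/3) = -3/158213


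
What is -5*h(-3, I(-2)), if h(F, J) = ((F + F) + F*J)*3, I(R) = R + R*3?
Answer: -270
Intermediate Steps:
I(R) = 4*R (I(R) = R + 3*R = 4*R)
h(F, J) = 6*F + 3*F*J (h(F, J) = (2*F + F*J)*3 = 6*F + 3*F*J)
-5*h(-3, I(-2)) = -15*(-3)*(2 + 4*(-2)) = -15*(-3)*(2 - 8) = -15*(-3)*(-6) = -5*54 = -270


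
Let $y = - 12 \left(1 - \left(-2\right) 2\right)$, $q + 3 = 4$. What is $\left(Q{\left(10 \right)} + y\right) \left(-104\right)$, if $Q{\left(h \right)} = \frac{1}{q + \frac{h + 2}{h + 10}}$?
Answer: $6175$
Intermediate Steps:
$q = 1$ ($q = -3 + 4 = 1$)
$y = -60$ ($y = - 12 \left(1 - -4\right) = - 12 \left(1 + 4\right) = \left(-12\right) 5 = -60$)
$Q{\left(h \right)} = \frac{1}{1 + \frac{2 + h}{10 + h}}$ ($Q{\left(h \right)} = \frac{1}{1 + \frac{h + 2}{h + 10}} = \frac{1}{1 + \frac{2 + h}{10 + h}}$)
$\left(Q{\left(10 \right)} + y\right) \left(-104\right) = \left(\frac{10 + 10}{2 \left(6 + 10\right)} - 60\right) \left(-104\right) = \left(\frac{1}{2} \cdot \frac{1}{16} \cdot 20 - 60\right) \left(-104\right) = \left(\frac{5}{8} - 60\right) \left(-104\right) = \left(- \frac{475}{8}\right) \left(-104\right) = 6175$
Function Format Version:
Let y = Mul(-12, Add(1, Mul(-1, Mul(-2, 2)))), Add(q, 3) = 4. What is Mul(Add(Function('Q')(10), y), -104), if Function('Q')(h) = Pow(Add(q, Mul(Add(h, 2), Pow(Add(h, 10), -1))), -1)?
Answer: 6175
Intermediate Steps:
q = 1 (q = Add(-3, 4) = 1)
y = -60 (y = Mul(-12, Add(1, Mul(-1, -4))) = Mul(-12, Add(1, 4)) = Mul(-12, 5) = -60)
Function('Q')(h) = Pow(Add(1, Mul(Pow(Add(10, h), -1), Add(2, h))), -1) (Function('Q')(h) = Pow(Add(1, Mul(Add(h, 2), Pow(Add(h, 10), -1))), -1) = Pow(Add(1, Mul(Add(2, h), Pow(Add(10, h), -1))), -1) = Pow(Add(1, Mul(Pow(Add(10, h), -1), Add(2, h))), -1))
Mul(Add(Function('Q')(10), y), -104) = Mul(Add(Mul(Rational(1, 2), Pow(Add(6, 10), -1), Add(10, 10)), -60), -104) = Mul(Add(Mul(Rational(1, 2), Pow(16, -1), 20), -60), -104) = Mul(Add(Mul(Rational(1, 2), Rational(1, 16), 20), -60), -104) = Mul(Add(Rational(5, 8), -60), -104) = Mul(Rational(-475, 8), -104) = 6175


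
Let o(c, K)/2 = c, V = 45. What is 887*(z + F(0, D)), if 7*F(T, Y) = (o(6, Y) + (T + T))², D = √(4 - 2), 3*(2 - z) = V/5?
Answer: 121519/7 ≈ 17360.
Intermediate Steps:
o(c, K) = 2*c
z = -1 (z = 2 - 15/5 = 2 - ⅓*9 = 2 - 3 = -1)
D = √2 ≈ 1.4142
F(T, Y) = (12 + 2*T)²/7 (F(T, Y) = (2*6 + (T + T))²/7 = (12 + 2*T)²/7)
887*(z + F(0, D)) = 887*(-1 + 4*(6 + 0)²/7) = 887*(-1 + (4/7)*6²) = 887*(-1 + (4/7)*36) = 887*(-1 + 144/7) = 887*(137/7) = 121519/7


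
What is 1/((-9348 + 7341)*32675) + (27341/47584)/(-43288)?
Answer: -1795047736417/135080119605715200 ≈ -1.3289e-5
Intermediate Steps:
1/((-9348 + 7341)*32675) + (27341/47584)/(-43288) = (1/32675)/(-2007) + (27341*(1/47584))*(-1/43288) = -1/2007*1/32675 + (27341/47584)*(-1/43288) = -1/65578725 - 27341/2059816192 = -1795047736417/135080119605715200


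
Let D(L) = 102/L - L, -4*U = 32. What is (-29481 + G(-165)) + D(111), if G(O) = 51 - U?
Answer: -1092687/37 ≈ -29532.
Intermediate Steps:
U = -8 (U = -¼*32 = -8)
G(O) = 59 (G(O) = 51 - 1*(-8) = 51 + 8 = 59)
D(L) = -L + 102/L
(-29481 + G(-165)) + D(111) = (-29481 + 59) + (-1*111 + 102/111) = -29422 + (-111 + 102*(1/111)) = -29422 + (-111 + 34/37) = -29422 - 4073/37 = -1092687/37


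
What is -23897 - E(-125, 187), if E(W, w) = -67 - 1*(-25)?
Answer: -23855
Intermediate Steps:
E(W, w) = -42 (E(W, w) = -67 + 25 = -42)
-23897 - E(-125, 187) = -23897 - 1*(-42) = -23897 + 42 = -23855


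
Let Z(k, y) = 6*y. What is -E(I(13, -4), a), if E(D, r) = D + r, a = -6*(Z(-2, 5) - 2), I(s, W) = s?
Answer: 155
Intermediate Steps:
a = -168 (a = -6*(6*5 - 2) = -6*(30 - 2) = -6*28 = -168)
-E(I(13, -4), a) = -(13 - 168) = -1*(-155) = 155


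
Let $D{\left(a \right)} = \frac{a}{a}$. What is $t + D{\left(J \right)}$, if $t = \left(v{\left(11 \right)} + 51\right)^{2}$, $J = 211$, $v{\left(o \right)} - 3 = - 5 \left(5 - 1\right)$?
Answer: $1157$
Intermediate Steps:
$v{\left(o \right)} = -17$ ($v{\left(o \right)} = 3 - 5 \left(5 - 1\right) = 3 - 20 = -17$)
$t = 1156$ ($t = \left(-17 + 51\right)^{2} = 34^{2} = 1156$)
$D{\left(a \right)} = 1$
$t + D{\left(J \right)} = 1156 + 1 = 1157$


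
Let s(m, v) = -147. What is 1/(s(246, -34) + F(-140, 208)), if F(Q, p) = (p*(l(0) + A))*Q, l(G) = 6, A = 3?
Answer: -1/262227 ≈ -3.8135e-6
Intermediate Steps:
F(Q, p) = 9*Q*p (F(Q, p) = (p*(6 + 3))*Q = (p*9)*Q = (9*p)*Q = 9*Q*p)
1/(s(246, -34) + F(-140, 208)) = 1/(-147 + 9*(-140)*208) = 1/(-147 - 262080) = 1/(-262227) = -1/262227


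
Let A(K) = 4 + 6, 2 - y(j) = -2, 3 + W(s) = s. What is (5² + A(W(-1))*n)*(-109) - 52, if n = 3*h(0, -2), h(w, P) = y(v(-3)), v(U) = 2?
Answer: -15857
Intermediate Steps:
W(s) = -3 + s
y(j) = 4 (y(j) = 2 - 1*(-2) = 2 + 2 = 4)
A(K) = 10
h(w, P) = 4
n = 12 (n = 3*4 = 12)
(5² + A(W(-1))*n)*(-109) - 52 = (5² + 10*12)*(-109) - 52 = (25 + 120)*(-109) - 52 = 145*(-109) - 52 = -15805 - 52 = -15857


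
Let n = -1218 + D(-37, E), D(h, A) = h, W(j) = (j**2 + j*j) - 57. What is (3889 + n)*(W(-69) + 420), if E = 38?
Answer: 26037090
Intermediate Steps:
W(j) = -57 + 2*j**2 (W(j) = (j**2 + j**2) - 57 = 2*j**2 - 57 = -57 + 2*j**2)
n = -1255 (n = -1218 - 37 = -1255)
(3889 + n)*(W(-69) + 420) = (3889 - 1255)*((-57 + 2*(-69)**2) + 420) = 2634*((-57 + 2*4761) + 420) = 2634*((-57 + 9522) + 420) = 2634*(9465 + 420) = 2634*9885 = 26037090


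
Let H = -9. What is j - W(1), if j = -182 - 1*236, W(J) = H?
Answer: -409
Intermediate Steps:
W(J) = -9
j = -418 (j = -182 - 236 = -418)
j - W(1) = -418 - 1*(-9) = -418 + 9 = -409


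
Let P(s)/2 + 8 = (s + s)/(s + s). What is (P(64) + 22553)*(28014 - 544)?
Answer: 619146330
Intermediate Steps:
P(s) = -14 (P(s) = -16 + 2*((s + s)/(s + s)) = -16 + 2*((2*s)/((2*s))) = -16 + 2*((2*s)*(1/(2*s))) = -16 + 2*1 = -16 + 2 = -14)
(P(64) + 22553)*(28014 - 544) = (-14 + 22553)*(28014 - 544) = 22539*27470 = 619146330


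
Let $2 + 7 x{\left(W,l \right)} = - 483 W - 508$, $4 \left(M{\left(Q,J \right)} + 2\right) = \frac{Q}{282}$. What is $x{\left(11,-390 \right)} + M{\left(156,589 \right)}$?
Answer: $- \frac{548587}{658} \approx -833.72$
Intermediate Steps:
$M{\left(Q,J \right)} = -2 + \frac{Q}{1128}$ ($M{\left(Q,J \right)} = -2 + \frac{Q \frac{1}{282}}{4} = -2 + \frac{\frac{1}{282} Q}{4} = -2 + \frac{Q}{1128}$)
$x{\left(W,l \right)} = - \frac{510}{7} - 69 W$ ($x{\left(W,l \right)} = - \frac{2}{7} + \frac{- 483 W - 508}{7} = - \frac{2}{7} + \frac{-508 - 483 W}{7} = - \frac{2}{7} - \left(\frac{508}{7} + 69 W\right) = - \frac{510}{7} - 69 W$)
$x{\left(11,-390 \right)} + M{\left(156,589 \right)} = \left(- \frac{510}{7} - 759\right) + \left(-2 + \frac{1}{1128} \cdot 156\right) = \left(- \frac{510}{7} - 759\right) + \left(-2 + \frac{13}{94}\right) = - \frac{5823}{7} - \frac{175}{94} = - \frac{548587}{658}$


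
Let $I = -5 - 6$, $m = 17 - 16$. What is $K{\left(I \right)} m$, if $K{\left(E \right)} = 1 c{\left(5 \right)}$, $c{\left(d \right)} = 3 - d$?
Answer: $-2$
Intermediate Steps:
$m = 1$
$I = -11$
$K{\left(E \right)} = -2$ ($K{\left(E \right)} = 1 \left(3 - 5\right) = 1 \left(-2\right) = -2$)
$K{\left(I \right)} m = \left(-2\right) 1 = -2$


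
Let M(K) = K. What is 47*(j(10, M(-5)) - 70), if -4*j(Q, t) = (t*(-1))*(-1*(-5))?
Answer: -14335/4 ≈ -3583.8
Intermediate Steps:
j(Q, t) = 5*t/4 (j(Q, t) = -t*(-1)*(-1*(-5))/4 = -(-t)*5/4 = -(-5)*t/4 = 5*t/4)
47*(j(10, M(-5)) - 70) = 47*((5/4)*(-5) - 70) = 47*(-25/4 - 70) = 47*(-305/4) = -14335/4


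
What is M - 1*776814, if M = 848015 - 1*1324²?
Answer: -1681775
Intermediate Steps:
M = -904961 (M = 848015 - 1*1752976 = 848015 - 1752976 = -904961)
M - 1*776814 = -904961 - 1*776814 = -904961 - 776814 = -1681775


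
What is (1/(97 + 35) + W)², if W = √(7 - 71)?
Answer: -1115135/17424 + 4*I/33 ≈ -64.0 + 0.12121*I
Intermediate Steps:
W = 8*I (W = √(-64) = 8*I ≈ 8.0*I)
(1/(97 + 35) + W)² = (1/(97 + 35) + 8*I)² = (1/132 + 8*I)²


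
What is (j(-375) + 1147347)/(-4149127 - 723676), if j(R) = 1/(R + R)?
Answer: -860510249/3654602250 ≈ -0.23546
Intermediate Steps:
j(R) = 1/(2*R)
(j(-375) + 1147347)/(-4149127 - 723676) = ((1/2)/(-375) + 1147347)/(-4149127 - 723676) = ((1/2)*(-1/375) + 1147347)/(-4872803) = (-1/750 + 1147347)*(-1/4872803) = (860510249/750)*(-1/4872803) = -860510249/3654602250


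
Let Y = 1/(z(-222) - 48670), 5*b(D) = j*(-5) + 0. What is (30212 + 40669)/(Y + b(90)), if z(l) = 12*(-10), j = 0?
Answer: -3458283990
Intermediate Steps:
z(l) = -120
b(D) = 0 (b(D) = (0*(-5) + 0)/5 = (0 + 0)/5 = (1/5)*0 = 0)
Y = -1/48790 (Y = 1/(-120 - 48670) = 1/(-48790) = -1/48790 ≈ -2.0496e-5)
(30212 + 40669)/(Y + b(90)) = (30212 + 40669)/(-1/48790 + 0) = 70881/(-1/48790) = 70881*(-48790) = -3458283990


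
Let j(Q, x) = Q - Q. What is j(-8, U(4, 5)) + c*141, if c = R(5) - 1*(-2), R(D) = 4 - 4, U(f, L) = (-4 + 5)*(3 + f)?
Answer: 282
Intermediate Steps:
U(f, L) = 3 + f (U(f, L) = 1*(3 + f) = 3 + f)
R(D) = 0
j(Q, x) = 0
c = 2 (c = 0 - 1*(-2) = 0 + 2 = 2)
j(-8, U(4, 5)) + c*141 = 0 + 2*141 = 0 + 282 = 282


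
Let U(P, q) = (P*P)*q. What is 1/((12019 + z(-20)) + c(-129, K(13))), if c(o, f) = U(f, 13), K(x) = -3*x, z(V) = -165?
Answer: 1/31627 ≈ 3.1619e-5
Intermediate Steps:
U(P, q) = q*P² (U(P, q) = P²*q = q*P²)
c(o, f) = 13*f²
1/((12019 + z(-20)) + c(-129, K(13))) = 1/((12019 - 165) + 13*(-3*13)²) = 1/(11854 + 13*(-39)²) = 1/(11854 + 13*1521) = 1/(11854 + 19773) = 1/31627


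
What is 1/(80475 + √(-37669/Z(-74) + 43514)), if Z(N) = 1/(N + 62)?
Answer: 80475/6475730083 - √495542/6475730083 ≈ 1.2318e-5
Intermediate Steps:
Z(N) = 1/(62 + N)
1/(80475 + √(-37669/Z(-74) + 43514)) = 1/(80475 + √(-37669/(1/(62 - 74)) + 43514)) = 1/(80475 + √(-37669/(1/(-12)) + 43514)) = 1/(80475 + √(-37669/(-1/12) + 43514)) = 1/(80475 + √(-37669*(-12) + 43514)) = 1/(80475 + √(452028 + 43514)) = 1/(80475 + √495542)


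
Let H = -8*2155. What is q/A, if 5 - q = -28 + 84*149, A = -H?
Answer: -12483/17240 ≈ -0.72407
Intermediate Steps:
H = -17240
A = 17240 (A = -1*(-17240) = 17240)
q = -12483 (q = 5 - (-28 + 84*149) = 5 - (-28 + 12516) = 5 - 1*12488 = 5 - 12488 = -12483)
q/A = -12483/17240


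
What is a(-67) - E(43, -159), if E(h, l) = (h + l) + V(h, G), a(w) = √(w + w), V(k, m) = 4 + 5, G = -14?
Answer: 107 + I*√134 ≈ 107.0 + 11.576*I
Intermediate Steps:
V(k, m) = 9
a(w) = √2*√w (a(w) = √(2*w) = √2*√w)
E(h, l) = 9 + h + l (E(h, l) = (h + l) + 9 = 9 + h + l)
a(-67) - E(43, -159) = √2*√(-67) - (9 + 43 - 159) = √2*(I*√67) - 1*(-107) = I*√134 + 107 = 107 + I*√134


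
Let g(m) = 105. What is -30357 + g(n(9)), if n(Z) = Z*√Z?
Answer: -30252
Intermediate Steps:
n(Z) = Z^(3/2)
-30357 + g(n(9)) = -30357 + 105 = -30252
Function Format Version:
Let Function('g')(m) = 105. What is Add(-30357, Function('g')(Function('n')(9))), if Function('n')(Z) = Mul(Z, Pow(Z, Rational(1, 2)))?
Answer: -30252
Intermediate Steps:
Function('n')(Z) = Pow(Z, Rational(3, 2))
Add(-30357, Function('g')(Function('n')(9))) = Add(-30357, 105) = -30252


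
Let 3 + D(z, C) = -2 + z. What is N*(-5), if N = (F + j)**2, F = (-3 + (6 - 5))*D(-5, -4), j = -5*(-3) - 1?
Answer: -5780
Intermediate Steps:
j = 14 (j = 15 - 1 = 14)
D(z, C) = -5 + z (D(z, C) = -3 + (-2 + z) = -5 + z)
F = 20 (F = (-3 + (6 - 5))*(-5 - 5) = (-3 + 1)*(-10) = -2*(-10) = 20)
N = 1156 (N = (20 + 14)**2 = 34**2 = 1156)
N*(-5) = 1156*(-5) = -5780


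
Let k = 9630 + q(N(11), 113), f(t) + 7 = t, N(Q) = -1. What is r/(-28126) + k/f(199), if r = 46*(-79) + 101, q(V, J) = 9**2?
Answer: 45634987/900032 ≈ 50.704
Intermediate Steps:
f(t) = -7 + t
q(V, J) = 81
r = -3533 (r = -3634 + 101 = -3533)
k = 9711 (k = 9630 + 81 = 9711)
r/(-28126) + k/f(199) = -3533/(-28126) + 9711/(-7 + 199) = -3533*(-1/28126) + 9711/192 = 3533/28126 + 9711*(1/192) = 3533/28126 + 3237/64 = 45634987/900032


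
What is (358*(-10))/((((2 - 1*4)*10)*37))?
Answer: 179/37 ≈ 4.8378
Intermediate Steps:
(358*(-10))/((((2 - 1*4)*10)*37)) = -3580*1/(370*(2 - 4)) = -3580/(-2*10*37) = -3580/((-20*37)) = -3580/(-740) = -3580*(-1/740) = 179/37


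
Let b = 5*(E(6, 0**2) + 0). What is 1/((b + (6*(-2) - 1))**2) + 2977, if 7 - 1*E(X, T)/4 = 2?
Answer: 22532914/7569 ≈ 2977.0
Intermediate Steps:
E(X, T) = 20 (E(X, T) = 28 - 4*2 = 28 - 8 = 20)
b = 100 (b = 5*(20 + 0) = 5*20 = 100)
1/((b + (6*(-2) - 1))**2) + 2977 = 1/((100 + (6*(-2) - 1))**2) + 2977 = 1/((100 + (-12 - 1))**2) + 2977 = 1/((100 - 13)**2) + 2977 = 1/(87**2) + 2977 = 1/7569 + 2977 = 22532914/7569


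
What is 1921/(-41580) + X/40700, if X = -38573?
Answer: -347531/349650 ≈ -0.99394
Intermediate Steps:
1921/(-41580) + X/40700 = 1921/(-41580) - 38573/40700 = 1921*(-1/41580) - 38573*1/40700 = -1921/41580 - 38573/40700 = -347531/349650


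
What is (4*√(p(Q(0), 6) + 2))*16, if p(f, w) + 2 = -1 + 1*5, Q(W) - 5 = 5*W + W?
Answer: 128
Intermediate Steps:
Q(W) = 5 + 6*W (Q(W) = 5 + (5*W + W) = 5 + 6*W)
p(f, w) = 2 (p(f, w) = -2 + (-1 + 1*5) = -2 + (-1 + 5) = -2 + 4 = 2)
(4*√(p(Q(0), 6) + 2))*16 = (4*√(2 + 2))*16 = (4*√4)*16 = (4*2)*16 = 8*16 = 128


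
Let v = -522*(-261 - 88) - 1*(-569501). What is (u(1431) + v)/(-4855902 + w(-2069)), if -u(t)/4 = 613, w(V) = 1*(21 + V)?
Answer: -749227/4857950 ≈ -0.15423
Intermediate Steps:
w(V) = 21 + V
u(t) = -2452 (u(t) = -4*613 = -2452)
v = 751679 (v = -522*(-349) + 569501 = 182178 + 569501 = 751679)
(u(1431) + v)/(-4855902 + w(-2069)) = (-2452 + 751679)/(-4855902 + (21 - 2069)) = 749227/(-4855902 - 2048) = 749227/(-4857950) = 749227*(-1/4857950) = -749227/4857950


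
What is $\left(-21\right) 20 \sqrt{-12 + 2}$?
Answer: $- 420 i \sqrt{10} \approx - 1328.2 i$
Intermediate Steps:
$\left(-21\right) 20 \sqrt{-12 + 2} = - 420 \sqrt{-10} = - 420 i \sqrt{10}$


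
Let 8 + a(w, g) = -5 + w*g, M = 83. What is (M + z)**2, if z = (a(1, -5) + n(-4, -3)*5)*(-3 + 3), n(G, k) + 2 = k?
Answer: 6889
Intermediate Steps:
n(G, k) = -2 + k
a(w, g) = -13 + g*w (a(w, g) = -8 + (-5 + w*g) = -8 + (-5 + g*w) = -13 + g*w)
z = 0 (z = ((-13 - 5*1) + (-2 - 3)*5)*(-3 + 3) = ((-13 - 5) - 5*5)*0 = (-18 - 25)*0 = -43*0 = 0)
(M + z)**2 = (83 + 0)**2 = 83**2 = 6889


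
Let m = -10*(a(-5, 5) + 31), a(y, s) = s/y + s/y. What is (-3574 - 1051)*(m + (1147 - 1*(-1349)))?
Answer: -10202750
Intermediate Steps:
a(y, s) = 2*s/y
m = -290 (m = -10*(2*5/(-5) + 31) = -10*(2*5*(-⅕) + 31) = -10*(-2 + 31) = -10*29 = -290)
(-3574 - 1051)*(m + (1147 - 1*(-1349))) = (-3574 - 1051)*(-290 + (1147 - 1*(-1349))) = -4625*(-290 + (1147 + 1349)) = -4625*(-290 + 2496) = -4625*2206 = -10202750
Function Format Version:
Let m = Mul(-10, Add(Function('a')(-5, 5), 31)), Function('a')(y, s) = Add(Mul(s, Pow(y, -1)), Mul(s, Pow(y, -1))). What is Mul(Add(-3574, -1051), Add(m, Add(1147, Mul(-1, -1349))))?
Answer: -10202750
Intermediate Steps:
Function('a')(y, s) = Mul(2, s, Pow(y, -1))
m = -290 (m = Mul(-10, Add(Mul(2, 5, Pow(-5, -1)), 31)) = Mul(-10, Add(Mul(2, 5, Rational(-1, 5)), 31)) = Mul(-10, Add(-2, 31)) = Mul(-10, 29) = -290)
Mul(Add(-3574, -1051), Add(m, Add(1147, Mul(-1, -1349)))) = Mul(Add(-3574, -1051), Add(-290, Add(1147, Mul(-1, -1349)))) = Mul(-4625, Add(-290, Add(1147, 1349))) = Mul(-4625, Add(-290, 2496)) = Mul(-4625, 2206) = -10202750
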